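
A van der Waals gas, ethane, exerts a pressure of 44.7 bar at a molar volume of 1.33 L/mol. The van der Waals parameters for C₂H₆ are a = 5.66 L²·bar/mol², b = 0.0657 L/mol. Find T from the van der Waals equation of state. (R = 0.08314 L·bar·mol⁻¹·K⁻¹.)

T ≈ 728.4 K

T = (P + a/V_m²)(V_m − b)/R
P + a/V_m² = 44.7 + 5.66/(1.33)² = 47.900 bar
V_m − b = 1.33 − 0.0657 = 1.2643 L/mol
T = (47.900)(1.2643)/0.08314 = 728.4 K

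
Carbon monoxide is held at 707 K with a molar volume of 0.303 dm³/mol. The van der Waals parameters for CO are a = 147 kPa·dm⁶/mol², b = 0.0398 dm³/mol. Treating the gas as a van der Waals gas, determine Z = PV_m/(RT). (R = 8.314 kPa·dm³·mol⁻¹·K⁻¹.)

Z ≈ 1.069

P = RT/(V_m − b) − a/V_m² = (8.314)(707)/(0.303 − 0.0398) − 147/(0.303)²
  = 5878.0/0.26320 − 1601.2 = 22333 − 1601.2 = 20732 kPa
Z = PV_m/(RT) = (20732)(0.303)/((8.314)(707)) = 6281.8/5878.0 = 1.069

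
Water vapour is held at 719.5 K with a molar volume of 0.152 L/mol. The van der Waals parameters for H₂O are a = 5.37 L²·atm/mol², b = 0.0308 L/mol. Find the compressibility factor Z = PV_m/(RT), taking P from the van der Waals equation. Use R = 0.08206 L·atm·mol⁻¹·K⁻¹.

Z ≈ 0.6558

P = RT/(V_m − b) − a/V_m² = (0.08206)(719.5)/(0.152 − 0.0308) − 5.37/(0.152)²
  = 59.042/0.12120 − 232.43 = 487.15 − 232.43 = 254.72 atm
Z = PV_m/(RT) = (254.72)(0.152)/((0.08206)(719.5)) = 38.717/59.042 = 0.6558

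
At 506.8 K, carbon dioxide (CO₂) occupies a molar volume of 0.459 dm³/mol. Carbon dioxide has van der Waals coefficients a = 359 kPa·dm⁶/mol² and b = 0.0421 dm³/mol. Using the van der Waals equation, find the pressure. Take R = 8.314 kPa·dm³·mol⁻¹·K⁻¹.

P = RT/(V_m − b) − a/V_m²
RT/(V_m − b) = (8.314)(506.8)/(0.459 − 0.0421) = 4213.5/0.41690 = 10107 kPa
a/V_m² = 359/(0.459)² = 1704.0 kPa
P = 10107 − 1704.0 = 8403 kPa

P ≈ 8403 kPa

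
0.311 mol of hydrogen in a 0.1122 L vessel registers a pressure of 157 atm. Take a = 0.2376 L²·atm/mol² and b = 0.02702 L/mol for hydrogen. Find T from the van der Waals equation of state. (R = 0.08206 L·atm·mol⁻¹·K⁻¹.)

T = (P + a n²/V²)(V − nb)/(nR)
P + a n²/V² = 157 + (0.2376)(0.311)²/(0.1122)² = 158.83 atm
V − nb = 0.1122 − (0.311)(0.02702) = 0.10380 L
T = (158.83)(0.10380)/((0.311)(0.08206)) = 646.0 K

T ≈ 646.0 K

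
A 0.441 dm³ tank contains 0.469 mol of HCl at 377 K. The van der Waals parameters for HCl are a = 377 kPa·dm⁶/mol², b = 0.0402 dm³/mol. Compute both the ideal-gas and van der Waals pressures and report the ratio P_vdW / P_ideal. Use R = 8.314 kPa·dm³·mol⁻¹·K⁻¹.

Ideal: P_ideal = nRT/V = (0.469)(8.314)(377)/0.441 = 3333.39 kPa
vdW: P = nRT/(V − nb) − a n²/V² = 1470.02/0.422146 − 82.9253/0.194481 = 3482.25 − 426.393 = 3055.86 kPa
Ratio = 3055.86/3333.39 = 0.9167

P_vdW / P_ideal ≈ 0.9167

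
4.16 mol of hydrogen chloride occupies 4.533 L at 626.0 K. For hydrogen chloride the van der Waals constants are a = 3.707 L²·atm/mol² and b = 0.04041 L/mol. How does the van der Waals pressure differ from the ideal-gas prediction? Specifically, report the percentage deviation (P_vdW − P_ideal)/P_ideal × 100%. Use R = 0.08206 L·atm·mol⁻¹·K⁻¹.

Ideal: P_ideal = nRT/V = (4.16)(0.08206)(626.0)/4.533 = 47.1426 atm
vdW: P = nRT/(V − nb) − a n²/V² = 213.697/4.36489 − 64.1519/20.5481 = 48.9582 − 3.12204 = 45.8362 atm
% deviation = (45.8362 − 47.1426)/47.1426 × 100% = -2.77%

-2.77 %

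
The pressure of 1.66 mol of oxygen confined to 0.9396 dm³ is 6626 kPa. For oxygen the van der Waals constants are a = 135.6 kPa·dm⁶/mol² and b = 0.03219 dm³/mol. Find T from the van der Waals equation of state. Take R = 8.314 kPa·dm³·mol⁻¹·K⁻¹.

T ≈ 452.6 K

T = (P + a n²/V²)(V − nb)/(nR)
P + a n²/V² = 6626 + (135.6)(1.66)²/(0.9396)² = 7049.2 kPa
V − nb = 0.9396 − (1.66)(0.03219) = 0.88616 dm³
T = (7049.2)(0.88616)/((1.66)(8.314)) = 452.6 K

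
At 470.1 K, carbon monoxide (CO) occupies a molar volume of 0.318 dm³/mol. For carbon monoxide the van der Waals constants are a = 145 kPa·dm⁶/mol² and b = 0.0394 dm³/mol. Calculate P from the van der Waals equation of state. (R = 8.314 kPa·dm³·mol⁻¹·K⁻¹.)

P ≈ 12595 kPa

P = RT/(V_m − b) − a/V_m²
RT/(V_m − b) = (8.314)(470.1)/(0.318 − 0.0394) = 3908.4/0.27860 = 14029 kPa
a/V_m² = 145/(0.318)² = 1433.9 kPa
P = 14029 − 1433.9 = 12595 kPa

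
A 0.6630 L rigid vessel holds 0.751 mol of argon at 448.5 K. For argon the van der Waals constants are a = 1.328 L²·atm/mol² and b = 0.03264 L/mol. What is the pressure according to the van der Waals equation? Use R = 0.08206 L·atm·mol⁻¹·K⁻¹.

P ≈ 41.59 atm

P = nRT/(V − nb) − a n²/V²
nRT/(V − nb) = (0.751)(0.08206)(448.5)/(0.6630 − 0.751×0.03264) = 27.640/0.63849 = 43.290 atm
a n²/V² = (1.328)(0.751)²/(0.6630)² = 1.7039 atm
P = 43.290 − 1.7039 = 41.59 atm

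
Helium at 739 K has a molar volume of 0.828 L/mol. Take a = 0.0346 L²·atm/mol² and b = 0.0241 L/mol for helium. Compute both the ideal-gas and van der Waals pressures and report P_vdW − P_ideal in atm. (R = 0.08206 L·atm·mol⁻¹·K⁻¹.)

ΔP ≈ 2.145 atm

Ideal: P_ideal = RT/V_m = (0.08206)(739)/0.828 = 73.2395 atm
vdW: P = RT/(V_m − b) − a/V_m² = 60.6423/0.803900 − 0.0346/0.685584 = 75.4351 − 0.0504679 = 75.3846 atm
ΔP = 75.3846 − 73.2395 = 2.145 atm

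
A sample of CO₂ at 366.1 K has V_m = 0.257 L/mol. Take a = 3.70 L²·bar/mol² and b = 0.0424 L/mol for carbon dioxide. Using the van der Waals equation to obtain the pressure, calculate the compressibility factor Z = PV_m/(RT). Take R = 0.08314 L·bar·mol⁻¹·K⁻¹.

P = RT/(V_m − b) − a/V_m² = (0.08314)(366.1)/(0.257 − 0.0424) − 3.70/(0.257)²
  = 30.438/0.21460 − 56.019 = 141.84 − 56.019 = 85.82 bar
Z = PV_m/(RT) = (85.82)(0.257)/((0.08314)(366.1)) = 22.056/30.438 = 0.7246

Z ≈ 0.7246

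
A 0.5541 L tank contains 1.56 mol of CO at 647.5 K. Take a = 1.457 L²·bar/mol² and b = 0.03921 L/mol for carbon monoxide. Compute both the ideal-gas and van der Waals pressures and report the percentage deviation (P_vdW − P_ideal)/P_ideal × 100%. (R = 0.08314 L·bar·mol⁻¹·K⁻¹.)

4.79 %

Ideal: P_ideal = nRT/V = (1.56)(0.08314)(647.5)/0.5541 = 151.561 bar
vdW: P = nRT/(V − nb) − a n²/V² = 83.9797/0.492932 − 3.54576/0.307027 = 170.368 − 11.5487 = 158.819 bar
% deviation = (158.819 − 151.561)/151.561 × 100% = 4.79%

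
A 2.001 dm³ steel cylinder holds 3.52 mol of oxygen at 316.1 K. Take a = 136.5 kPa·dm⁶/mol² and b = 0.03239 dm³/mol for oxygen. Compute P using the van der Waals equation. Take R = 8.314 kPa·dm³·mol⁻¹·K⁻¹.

P = nRT/(V − nb) − a n²/V²
nRT/(V − nb) = (3.52)(8.314)(316.1)/(2.001 − 3.52×0.03239) = 9250.8/1.8870 = 4902.4 kPa
a n²/V² = (136.5)(3.52)²/(2.001)² = 422.40 kPa
P = 4902.4 − 422.40 = 4480 kPa

P ≈ 4480 kPa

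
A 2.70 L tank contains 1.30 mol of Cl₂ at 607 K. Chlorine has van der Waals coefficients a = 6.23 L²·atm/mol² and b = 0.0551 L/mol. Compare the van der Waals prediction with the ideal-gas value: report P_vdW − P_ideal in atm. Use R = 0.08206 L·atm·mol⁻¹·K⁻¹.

Ideal: P_ideal = nRT/V = (1.30)(0.08206)(607)/2.70 = 23.9828 atm
vdW: P = nRT/(V − nb) − a n²/V² = 64.7535/2.62837 − 10.5287/7.29000 = 24.6364 − 1.44427 = 23.1921 atm
ΔP = 23.1921 − 23.9828 = -0.791 atm

ΔP ≈ -0.791 atm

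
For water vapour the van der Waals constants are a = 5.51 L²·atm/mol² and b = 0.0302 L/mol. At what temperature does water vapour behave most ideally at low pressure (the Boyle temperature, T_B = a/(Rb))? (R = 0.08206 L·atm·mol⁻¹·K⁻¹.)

For a van der Waals gas the second virial coefficient B₂ = b − a/(RT) vanishes at T_B = a/(Rb).
T_B = 5.51/(0.08206×0.0302) = 5.51/0.0024782 = 2223 K

T_B ≈ 2223 K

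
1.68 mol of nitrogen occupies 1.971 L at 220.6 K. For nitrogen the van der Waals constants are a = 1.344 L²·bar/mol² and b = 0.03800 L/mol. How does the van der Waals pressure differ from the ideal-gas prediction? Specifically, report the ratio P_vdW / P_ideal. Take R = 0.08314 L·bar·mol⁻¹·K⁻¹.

Ideal: P_ideal = nRT/V = (1.68)(0.08314)(220.6)/1.971 = 15.6329 bar
vdW: P = nRT/(V − nb) − a n²/V² = 30.8123/1.90716 − 3.79331/3.88484 = 16.1561 − 0.976439 = 15.1797 bar
Ratio = 15.1797/15.6329 = 0.9710

P_vdW / P_ideal ≈ 0.9710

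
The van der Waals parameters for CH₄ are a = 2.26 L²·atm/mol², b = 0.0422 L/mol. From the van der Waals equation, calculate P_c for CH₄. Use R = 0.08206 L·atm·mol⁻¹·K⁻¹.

For a van der Waals gas, P_c = a/(27b²).
P_c = 2.26/(27×(0.0422)²) = 2.26/0.048083 = 47.00 atm

P_c ≈ 47.00 atm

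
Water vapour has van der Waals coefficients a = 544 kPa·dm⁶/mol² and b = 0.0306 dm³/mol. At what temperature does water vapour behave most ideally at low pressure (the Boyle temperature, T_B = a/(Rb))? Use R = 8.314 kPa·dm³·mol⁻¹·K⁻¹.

T_B ≈ 2138 K

For a van der Waals gas the second virial coefficient B₂ = b − a/(RT) vanishes at T_B = a/(Rb).
T_B = 544/(8.314×0.0306) = 544/0.25441 = 2138 K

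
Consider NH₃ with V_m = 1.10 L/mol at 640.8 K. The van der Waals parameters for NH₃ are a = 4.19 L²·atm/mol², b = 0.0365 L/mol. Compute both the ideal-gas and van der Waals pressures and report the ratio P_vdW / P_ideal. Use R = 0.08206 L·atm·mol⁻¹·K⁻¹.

Ideal: P_ideal = RT/V_m = (0.08206)(640.8)/1.10 = 47.8037 atm
vdW: P = RT/(V_m − b) − a/V_m² = 52.5840/1.06350 − 4.19/1.21000 = 49.4443 − 3.46281 = 45.9815 atm
Ratio = 45.9815/47.8037 = 0.9619

P_vdW / P_ideal ≈ 0.9619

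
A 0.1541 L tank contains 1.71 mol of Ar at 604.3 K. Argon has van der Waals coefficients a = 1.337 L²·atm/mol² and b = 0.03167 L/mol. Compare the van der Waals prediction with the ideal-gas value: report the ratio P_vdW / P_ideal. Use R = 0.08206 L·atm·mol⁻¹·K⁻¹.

Ideal: P_ideal = nRT/V = (1.71)(0.08206)(604.3)/0.1541 = 550.272 atm
vdW: P = nRT/(V − nb) − a n²/V² = 84.7969/0.0999443 − 3.90952/0.0237468 = 848.442 − 164.634 = 683.808 atm
Ratio = 683.808/550.272 = 1.243

P_vdW / P_ideal ≈ 1.243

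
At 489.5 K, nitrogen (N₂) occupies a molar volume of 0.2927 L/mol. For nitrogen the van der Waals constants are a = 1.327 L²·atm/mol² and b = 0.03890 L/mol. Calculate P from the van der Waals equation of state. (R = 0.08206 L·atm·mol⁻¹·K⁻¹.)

P ≈ 142.8 atm

P = RT/(V_m − b) − a/V_m²
RT/(V_m − b) = (0.08206)(489.5)/(0.2927 − 0.03890) = 40.168/0.25380 = 158.27 atm
a/V_m² = 1.327/(0.2927)² = 15.489 atm
P = 158.27 − 15.489 = 142.8 atm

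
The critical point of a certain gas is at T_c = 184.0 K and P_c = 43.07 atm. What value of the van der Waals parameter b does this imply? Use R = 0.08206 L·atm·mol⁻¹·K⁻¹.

From T_c = 8a/(27Rb) and P_c = a/(27b²): b = R T_c/(8 P_c).
b = (0.08206)(184.0)/(8×43.07) = 15.099/344.56 = 0.04382 L/mol

b ≈ 0.04382 L/mol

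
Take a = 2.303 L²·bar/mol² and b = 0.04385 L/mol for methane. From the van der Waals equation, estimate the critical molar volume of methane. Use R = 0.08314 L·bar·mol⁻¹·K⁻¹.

V_m,c ≈ 0.1316 L/mol

For a van der Waals gas, V_m,c = 3b.
V_m,c = 3×0.04385 = 0.1316 L/mol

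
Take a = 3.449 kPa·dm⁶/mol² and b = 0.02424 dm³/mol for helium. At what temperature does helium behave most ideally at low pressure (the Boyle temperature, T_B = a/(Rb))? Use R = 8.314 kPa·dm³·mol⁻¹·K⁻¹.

T_B ≈ 17.11 K

For a van der Waals gas the second virial coefficient B₂ = b − a/(RT) vanishes at T_B = a/(Rb).
T_B = 3.449/(8.314×0.02424) = 3.449/0.20153 = 17.11 K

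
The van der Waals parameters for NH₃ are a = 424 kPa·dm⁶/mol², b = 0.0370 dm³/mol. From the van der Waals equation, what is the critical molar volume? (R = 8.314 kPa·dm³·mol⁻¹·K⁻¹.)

V_m,c ≈ 0.1110 dm³/mol

For a van der Waals gas, V_m,c = 3b.
V_m,c = 3×0.0370 = 0.1110 dm³/mol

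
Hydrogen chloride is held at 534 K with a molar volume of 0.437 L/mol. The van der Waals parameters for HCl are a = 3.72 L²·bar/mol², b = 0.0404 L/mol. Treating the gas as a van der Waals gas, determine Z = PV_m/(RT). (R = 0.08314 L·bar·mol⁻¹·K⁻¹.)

Z ≈ 0.9101

P = RT/(V_m − b) − a/V_m² = (0.08314)(534)/(0.437 − 0.0404) − 3.72/(0.437)²
  = 44.397/0.39660 − 19.480 = 111.94 − 19.480 = 92.46 bar
Z = PV_m/(RT) = (92.46)(0.437)/((0.08314)(534)) = 40.405/44.397 = 0.9101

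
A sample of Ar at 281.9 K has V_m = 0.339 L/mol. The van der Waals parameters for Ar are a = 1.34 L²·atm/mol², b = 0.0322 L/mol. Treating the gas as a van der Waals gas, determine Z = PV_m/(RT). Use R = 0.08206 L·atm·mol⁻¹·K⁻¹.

Z ≈ 0.9341

P = RT/(V_m − b) − a/V_m² = (0.08206)(281.9)/(0.339 − 0.0322) − 1.34/(0.339)²
  = 23.133/0.30680 − 11.660 = 75.401 − 11.660 = 63.741 atm
Z = PV_m/(RT) = (63.741)(0.339)/((0.08206)(281.9)) = 21.608/23.133 = 0.9341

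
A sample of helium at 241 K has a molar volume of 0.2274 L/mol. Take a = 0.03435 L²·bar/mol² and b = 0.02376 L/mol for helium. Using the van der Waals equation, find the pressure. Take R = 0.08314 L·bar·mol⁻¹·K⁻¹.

P = RT/(V_m − b) − a/V_m²
RT/(V_m − b) = (0.08314)(241)/(0.2274 − 0.02376) = 20.037/0.20364 = 98.394 bar
a/V_m² = 0.03435/(0.2274)² = 0.66427 bar
P = 98.394 − 0.66427 = 97.73 bar

P ≈ 97.73 bar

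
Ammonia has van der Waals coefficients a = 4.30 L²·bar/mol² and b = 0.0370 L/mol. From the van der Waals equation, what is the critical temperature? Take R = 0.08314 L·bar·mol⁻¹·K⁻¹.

For a van der Waals gas, T_c = 8a/(27Rb).
T_c = 8×4.30/(27×0.08314×0.0370) = 34.400/0.083057 = 414.2 K

T_c ≈ 414.2 K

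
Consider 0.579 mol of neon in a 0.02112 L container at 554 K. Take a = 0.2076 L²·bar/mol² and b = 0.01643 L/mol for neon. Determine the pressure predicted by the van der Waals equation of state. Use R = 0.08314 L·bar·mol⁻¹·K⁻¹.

P = nRT/(V − nb) − a n²/V²
nRT/(V − nb) = (0.579)(0.08314)(554)/(0.02112 − 0.579×0.01643) = 26.668/0.011607 = 2297.6 bar
a n²/V² = (0.2076)(0.579)²/(0.02112)² = 156.03 bar
P = 2297.6 − 156.03 = 2142 bar

P ≈ 2142 bar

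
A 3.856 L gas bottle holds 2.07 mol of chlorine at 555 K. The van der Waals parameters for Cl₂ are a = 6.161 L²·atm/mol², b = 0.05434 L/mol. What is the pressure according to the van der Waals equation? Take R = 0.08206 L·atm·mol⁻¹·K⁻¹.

P = nRT/(V − nb) − a n²/V²
nRT/(V − nb) = (2.07)(0.08206)(555)/(3.856 − 2.07×0.05434) = 94.275/3.7435 = 25.184 atm
a n²/V² = (6.161)(2.07)²/(3.856)² = 1.7755 atm
P = 25.184 − 1.7755 = 23.41 atm

P ≈ 23.41 atm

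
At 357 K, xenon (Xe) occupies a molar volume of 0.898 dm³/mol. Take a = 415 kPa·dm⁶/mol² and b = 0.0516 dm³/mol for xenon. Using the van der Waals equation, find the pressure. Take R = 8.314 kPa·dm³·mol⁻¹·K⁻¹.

P ≈ 2992 kPa

P = RT/(V_m − b) − a/V_m²
RT/(V_m − b) = (8.314)(357)/(0.898 − 0.0516) = 2968.1/0.84640 = 3506.7 kPa
a/V_m² = 415/(0.898)² = 514.63 kPa
P = 3506.7 − 514.63 = 2992 kPa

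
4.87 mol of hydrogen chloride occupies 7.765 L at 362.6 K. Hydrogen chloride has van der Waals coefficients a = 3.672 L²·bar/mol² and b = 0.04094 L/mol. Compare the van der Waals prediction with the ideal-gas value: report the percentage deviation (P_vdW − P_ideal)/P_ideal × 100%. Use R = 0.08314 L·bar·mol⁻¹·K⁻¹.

Ideal: P_ideal = nRT/V = (4.87)(0.08314)(362.6)/7.765 = 18.9071 bar
vdW: P = nRT/(V − nb) − a n²/V² = 146.814/7.56562 − 87.0885/60.2952 = 19.4054 − 1.44437 = 17.9610 bar
% deviation = (17.9610 − 18.9071)/18.9071 × 100% = -5.00%

-5.00 %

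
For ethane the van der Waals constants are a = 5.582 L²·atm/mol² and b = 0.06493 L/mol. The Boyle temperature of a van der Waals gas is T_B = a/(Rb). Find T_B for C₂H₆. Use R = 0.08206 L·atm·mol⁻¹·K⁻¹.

For a van der Waals gas the second virial coefficient B₂ = b − a/(RT) vanishes at T_B = a/(Rb).
T_B = 5.582/(0.08206×0.06493) = 5.582/0.0053282 = 1048 K

T_B ≈ 1048 K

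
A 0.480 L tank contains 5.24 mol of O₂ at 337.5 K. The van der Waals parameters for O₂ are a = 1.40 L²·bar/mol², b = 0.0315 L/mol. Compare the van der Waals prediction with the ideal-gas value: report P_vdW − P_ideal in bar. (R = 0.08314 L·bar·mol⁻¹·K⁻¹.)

ΔP ≈ -6.30 bar

Ideal: P_ideal = nRT/V = (5.24)(0.08314)(337.5)/0.480 = 306.319 bar
vdW: P = nRT/(V − nb) − a n²/V² = 147.033/0.314940 − 38.4406/0.230400 = 466.860 − 166.843 = 300.017 bar
ΔP = 300.017 − 306.319 = -6.30 bar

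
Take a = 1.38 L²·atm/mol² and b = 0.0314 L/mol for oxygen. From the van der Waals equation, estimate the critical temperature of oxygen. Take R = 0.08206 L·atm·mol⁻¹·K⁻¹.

For a van der Waals gas, T_c = 8a/(27Rb).
T_c = 8×1.38/(27×0.08206×0.0314) = 11.040/0.069570 = 158.7 K

T_c ≈ 158.7 K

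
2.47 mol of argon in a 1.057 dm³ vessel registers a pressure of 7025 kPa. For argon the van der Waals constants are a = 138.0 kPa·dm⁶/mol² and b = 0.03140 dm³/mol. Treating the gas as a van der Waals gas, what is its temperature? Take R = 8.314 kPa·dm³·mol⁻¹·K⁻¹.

T = (P + a n²/V²)(V − nb)/(nR)
P + a n²/V² = 7025 + (138.0)(2.47)²/(1.057)² = 7778.6 kPa
V − nb = 1.057 − (2.47)(0.03140) = 0.97944 dm³
T = (7778.6)(0.97944)/((2.47)(8.314)) = 371.0 K

T ≈ 371.0 K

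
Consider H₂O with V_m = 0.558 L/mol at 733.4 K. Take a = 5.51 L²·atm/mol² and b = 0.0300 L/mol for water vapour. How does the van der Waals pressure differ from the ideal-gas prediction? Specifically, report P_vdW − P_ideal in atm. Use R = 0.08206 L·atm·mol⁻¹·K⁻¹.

ΔP ≈ -11.57 atm

Ideal: P_ideal = RT/V_m = (0.08206)(733.4)/0.558 = 107.854 atm
vdW: P = RT/(V_m − b) − a/V_m² = 60.1828/0.528000 − 5.51/0.311364 = 113.983 − 17.6963 = 96.287 atm
ΔP = 96.287 − 107.854 = -11.57 atm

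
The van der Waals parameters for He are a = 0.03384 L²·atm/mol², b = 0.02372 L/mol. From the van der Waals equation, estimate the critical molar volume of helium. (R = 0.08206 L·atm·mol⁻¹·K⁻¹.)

For a van der Waals gas, V_m,c = 3b.
V_m,c = 3×0.02372 = 0.07116 L/mol

V_m,c ≈ 0.07116 L/mol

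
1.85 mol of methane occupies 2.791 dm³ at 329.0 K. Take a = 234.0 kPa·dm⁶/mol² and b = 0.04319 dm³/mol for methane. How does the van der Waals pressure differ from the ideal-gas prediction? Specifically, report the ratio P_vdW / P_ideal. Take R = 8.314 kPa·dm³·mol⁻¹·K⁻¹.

Ideal: P_ideal = nRT/V = (1.85)(8.314)(329.0)/2.791 = 1813.08 kPa
vdW: P = nRT/(V − nb) − a n²/V² = 5060.32/2.71110 − 800.865/7.78968 = 1866.52 − 102.811 = 1763.71 kPa
Ratio = 1763.71/1813.08 = 0.9728

P_vdW / P_ideal ≈ 0.9728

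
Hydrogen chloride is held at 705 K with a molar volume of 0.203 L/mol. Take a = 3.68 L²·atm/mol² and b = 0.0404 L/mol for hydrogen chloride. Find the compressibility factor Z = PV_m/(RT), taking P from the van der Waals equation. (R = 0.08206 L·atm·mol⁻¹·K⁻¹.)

P = RT/(V_m − b) − a/V_m² = (0.08206)(705)/(0.203 − 0.0404) − 3.68/(0.203)²
  = 57.852/0.16260 − 89.301 = 355.79 − 89.301 = 266.49 atm
Z = PV_m/(RT) = (266.49)(0.203)/((0.08206)(705)) = 54.097/57.852 = 0.9351

Z ≈ 0.9351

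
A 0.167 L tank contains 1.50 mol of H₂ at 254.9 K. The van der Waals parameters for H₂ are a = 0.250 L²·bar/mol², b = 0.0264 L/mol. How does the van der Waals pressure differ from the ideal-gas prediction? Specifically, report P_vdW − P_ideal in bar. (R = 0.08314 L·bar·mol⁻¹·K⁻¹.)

Ideal: P_ideal = nRT/V = (1.50)(0.08314)(254.9)/0.167 = 190.351 bar
vdW: P = nRT/(V − nb) − a n²/V² = 31.7886/0.127400 − 0.562500/0.0278890 = 249.518 − 20.1692 = 229.349 bar
ΔP = 229.349 − 190.351 = 39.00 bar

ΔP ≈ 39.00 bar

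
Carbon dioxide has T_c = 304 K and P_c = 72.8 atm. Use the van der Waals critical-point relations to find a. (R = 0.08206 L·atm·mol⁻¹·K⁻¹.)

From T_c = 8a/(27Rb) and P_c = a/(27b²): a = 27 R² T_c²/(64 P_c).
a = 27×(0.08206)²×(304)²/(64×72.8) = 16803/4659.2 = 3.606 L²·atm/mol²

a ≈ 3.606 L²·atm/mol²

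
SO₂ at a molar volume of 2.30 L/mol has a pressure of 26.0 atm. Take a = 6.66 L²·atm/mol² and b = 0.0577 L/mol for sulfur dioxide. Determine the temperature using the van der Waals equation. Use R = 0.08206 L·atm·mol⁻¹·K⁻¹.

T ≈ 744.9 K

T = (P + a/V_m²)(V_m − b)/R
P + a/V_m² = 26.0 + 6.66/(2.30)² = 27.259 atm
V_m − b = 2.30 − 0.0577 = 2.2423 L/mol
T = (27.259)(2.2423)/0.08206 = 744.9 K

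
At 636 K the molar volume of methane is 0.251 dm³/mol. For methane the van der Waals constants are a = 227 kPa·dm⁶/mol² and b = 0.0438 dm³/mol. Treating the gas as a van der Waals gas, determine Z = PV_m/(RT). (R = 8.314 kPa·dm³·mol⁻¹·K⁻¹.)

P = RT/(V_m − b) − a/V_m² = (8.314)(636)/(0.251 − 0.0438) − 227/(0.251)²
  = 5287.7/0.20720 − 3603.1 = 25520 − 3603.1 = 21917 kPa
Z = PV_m/(RT) = (21917)(0.251)/((8.314)(636)) = 5501.2/5287.7 = 1.040

Z ≈ 1.040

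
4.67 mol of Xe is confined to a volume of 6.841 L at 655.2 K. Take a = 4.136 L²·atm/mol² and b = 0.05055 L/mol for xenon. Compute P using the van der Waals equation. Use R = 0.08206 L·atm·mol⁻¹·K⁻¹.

P ≈ 36.09 atm

P = nRT/(V − nb) − a n²/V²
nRT/(V − nb) = (4.67)(0.08206)(655.2)/(6.841 − 4.67×0.05055) = 251.09/6.6049 = 38.016 atm
a n²/V² = (4.136)(4.67)²/(6.841)² = 1.9274 atm
P = 38.016 − 1.9274 = 36.09 atm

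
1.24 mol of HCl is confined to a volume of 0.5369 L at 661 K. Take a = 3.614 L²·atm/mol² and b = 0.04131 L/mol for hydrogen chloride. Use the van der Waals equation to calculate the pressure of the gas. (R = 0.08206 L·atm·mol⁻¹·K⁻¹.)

P ≈ 119.2 atm

P = nRT/(V − nb) − a n²/V²
nRT/(V − nb) = (1.24)(0.08206)(661)/(0.5369 − 1.24×0.04131) = 67.260/0.48568 = 138.49 atm
a n²/V² = (3.614)(1.24)²/(0.5369)² = 19.277 atm
P = 138.49 − 19.277 = 119.2 atm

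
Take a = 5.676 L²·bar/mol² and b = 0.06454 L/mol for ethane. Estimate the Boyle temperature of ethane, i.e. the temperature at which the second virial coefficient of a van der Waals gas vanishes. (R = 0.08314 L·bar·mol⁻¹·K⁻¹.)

T_B ≈ 1058 K

For a van der Waals gas the second virial coefficient B₂ = b − a/(RT) vanishes at T_B = a/(Rb).
T_B = 5.676/(0.08314×0.06454) = 5.676/0.0053659 = 1058 K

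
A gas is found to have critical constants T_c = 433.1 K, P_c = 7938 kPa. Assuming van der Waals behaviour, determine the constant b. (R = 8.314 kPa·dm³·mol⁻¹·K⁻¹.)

b ≈ 0.05670 dm³/mol

From T_c = 8a/(27Rb) and P_c = a/(27b²): b = R T_c/(8 P_c).
b = (8.314)(433.1)/(8×7938) = 3600.8/63504 = 0.05670 dm³/mol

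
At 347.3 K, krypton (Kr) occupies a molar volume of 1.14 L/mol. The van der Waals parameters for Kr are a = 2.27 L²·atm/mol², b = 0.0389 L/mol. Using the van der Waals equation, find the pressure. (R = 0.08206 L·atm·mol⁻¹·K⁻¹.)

P = RT/(V_m − b) − a/V_m²
RT/(V_m − b) = (0.08206)(347.3)/(1.14 − 0.0389) = 28.499/1.1011 = 25.882 atm
a/V_m² = 2.27/(1.14)² = 1.7467 atm
P = 25.882 − 1.7467 = 24.14 atm

P ≈ 24.14 atm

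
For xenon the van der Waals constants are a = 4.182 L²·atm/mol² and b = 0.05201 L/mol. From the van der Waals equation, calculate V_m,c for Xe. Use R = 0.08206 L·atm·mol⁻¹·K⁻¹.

V_m,c ≈ 0.1560 L/mol

For a van der Waals gas, V_m,c = 3b.
V_m,c = 3×0.05201 = 0.1560 L/mol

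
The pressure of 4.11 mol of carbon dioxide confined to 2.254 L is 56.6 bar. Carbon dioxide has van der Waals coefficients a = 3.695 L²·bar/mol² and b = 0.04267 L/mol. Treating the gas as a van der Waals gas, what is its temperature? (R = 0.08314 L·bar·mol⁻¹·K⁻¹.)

T = (P + a n²/V²)(V − nb)/(nR)
P + a n²/V² = 56.6 + (3.695)(4.11)²/(2.254)² = 68.885 bar
V − nb = 2.254 − (4.11)(0.04267) = 2.0786 L
T = (68.885)(2.0786)/((4.11)(0.08314)) = 419.0 K

T ≈ 419.0 K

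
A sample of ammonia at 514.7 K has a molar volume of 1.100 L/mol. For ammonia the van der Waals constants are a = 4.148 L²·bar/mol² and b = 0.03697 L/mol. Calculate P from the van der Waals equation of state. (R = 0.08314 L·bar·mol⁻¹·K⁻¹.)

P = RT/(V_m − b) − a/V_m²
RT/(V_m − b) = (0.08314)(514.7)/(1.100 − 0.03697) = 42.792/1.0630 = 40.256 bar
a/V_m² = 4.148/(1.100)² = 3.4281 bar
P = 40.256 − 3.4281 = 36.83 bar

P ≈ 36.83 bar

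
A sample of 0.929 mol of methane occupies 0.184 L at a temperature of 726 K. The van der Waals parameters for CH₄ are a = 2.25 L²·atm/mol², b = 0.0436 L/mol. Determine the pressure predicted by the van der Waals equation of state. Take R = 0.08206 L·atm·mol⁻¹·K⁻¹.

P = nRT/(V − nb) − a n²/V²
nRT/(V − nb) = (0.929)(0.08206)(726)/(0.184 − 0.929×0.0436) = 55.346/0.14350 = 385.69 atm
a n²/V² = (2.25)(0.929)²/(0.184)² = 57.356 atm
P = 385.69 − 57.356 = 328.3 atm

P ≈ 328.3 atm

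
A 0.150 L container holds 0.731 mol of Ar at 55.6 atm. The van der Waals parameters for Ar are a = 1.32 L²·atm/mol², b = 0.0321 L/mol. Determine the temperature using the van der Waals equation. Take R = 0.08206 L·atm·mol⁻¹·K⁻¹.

T ≈ 183.4 K

T = (P + a n²/V²)(V − nb)/(nR)
P + a n²/V² = 55.6 + (1.32)(0.731)²/(0.150)² = 86.949 atm
V − nb = 0.150 − (0.731)(0.0321) = 0.12653 L
T = (86.949)(0.12653)/((0.731)(0.08206)) = 183.4 K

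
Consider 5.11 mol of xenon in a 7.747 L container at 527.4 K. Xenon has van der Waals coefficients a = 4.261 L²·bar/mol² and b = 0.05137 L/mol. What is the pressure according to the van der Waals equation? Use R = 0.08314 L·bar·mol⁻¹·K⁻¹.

P ≈ 28.08 bar

P = nRT/(V − nb) − a n²/V²
nRT/(V − nb) = (5.11)(0.08314)(527.4)/(7.747 − 5.11×0.05137) = 224.06/7.4845 = 29.937 bar
a n²/V² = (4.261)(5.11)²/(7.747)² = 1.8539 bar
P = 29.937 − 1.8539 = 28.08 bar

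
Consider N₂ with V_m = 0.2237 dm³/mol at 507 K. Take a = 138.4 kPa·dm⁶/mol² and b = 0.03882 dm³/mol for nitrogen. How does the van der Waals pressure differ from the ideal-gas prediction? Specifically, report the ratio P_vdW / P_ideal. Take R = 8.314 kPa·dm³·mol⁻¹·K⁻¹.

P_vdW / P_ideal ≈ 1.063

Ideal: P_ideal = RT/V_m = (8.314)(507)/0.2237 = 18843.1 kPa
vdW: P = RT/(V_m − b) − a/V_m² = 4215.20/0.184880 − 138.4/0.0500417 = 22799.7 − 2765.69 = 20034.0 kPa
Ratio = 20034.0/18843.1 = 1.063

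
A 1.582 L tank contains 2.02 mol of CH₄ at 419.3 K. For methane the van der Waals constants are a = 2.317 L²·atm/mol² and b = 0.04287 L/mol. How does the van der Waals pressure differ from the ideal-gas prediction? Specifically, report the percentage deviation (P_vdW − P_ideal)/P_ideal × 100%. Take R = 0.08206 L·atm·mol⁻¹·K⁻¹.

Ideal: P_ideal = nRT/V = (2.02)(0.08206)(419.3)/1.582 = 43.9341 atm
vdW: P = nRT/(V − nb) − a n²/V² = 69.5037/1.49540 − 9.45429/2.50272 = 46.4783 − 3.77761 = 42.7007 atm
% deviation = (42.7007 − 43.9341)/43.9341 × 100% = -2.81%

-2.81 %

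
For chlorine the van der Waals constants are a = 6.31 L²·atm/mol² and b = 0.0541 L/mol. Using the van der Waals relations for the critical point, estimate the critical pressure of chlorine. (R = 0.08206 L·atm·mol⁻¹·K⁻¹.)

P_c ≈ 79.85 atm

For a van der Waals gas, P_c = a/(27b²).
P_c = 6.31/(27×(0.0541)²) = 6.31/0.079024 = 79.85 atm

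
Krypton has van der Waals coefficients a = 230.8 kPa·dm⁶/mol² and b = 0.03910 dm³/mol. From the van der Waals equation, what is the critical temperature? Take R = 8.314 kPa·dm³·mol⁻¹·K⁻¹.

For a van der Waals gas, T_c = 8a/(27Rb).
T_c = 8×230.8/(27×8.314×0.03910) = 1846.4/8.7771 = 210.4 K

T_c ≈ 210.4 K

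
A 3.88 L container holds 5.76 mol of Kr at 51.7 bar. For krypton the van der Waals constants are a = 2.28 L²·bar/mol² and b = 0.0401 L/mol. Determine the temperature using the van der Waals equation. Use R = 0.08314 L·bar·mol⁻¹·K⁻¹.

T ≈ 432.2 K

T = (P + a n²/V²)(V − nb)/(nR)
P + a n²/V² = 51.7 + (2.28)(5.76)²/(3.88)² = 56.725 bar
V − nb = 3.88 − (5.76)(0.0401) = 3.6490 L
T = (56.725)(3.6490)/((5.76)(0.08314)) = 432.2 K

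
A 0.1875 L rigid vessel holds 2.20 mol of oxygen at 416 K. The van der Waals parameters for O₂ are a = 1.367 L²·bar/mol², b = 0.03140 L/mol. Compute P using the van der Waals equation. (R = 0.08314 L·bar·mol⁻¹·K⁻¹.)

P = nRT/(V − nb) − a n²/V²
nRT/(V − nb) = (2.20)(0.08314)(416)/(0.1875 − 2.20×0.03140) = 76.090/0.11842 = 642.54 bar
a n²/V² = (1.367)(2.20)²/(0.1875)² = 188.20 bar
P = 642.54 − 188.20 = 454.3 bar

P ≈ 454.3 bar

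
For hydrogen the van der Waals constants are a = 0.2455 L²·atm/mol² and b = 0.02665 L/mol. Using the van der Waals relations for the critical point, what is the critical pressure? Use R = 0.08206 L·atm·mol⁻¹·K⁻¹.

For a van der Waals gas, P_c = a/(27b²).
P_c = 0.2455/(27×(0.02665)²) = 0.2455/0.019176 = 12.80 atm

P_c ≈ 12.80 atm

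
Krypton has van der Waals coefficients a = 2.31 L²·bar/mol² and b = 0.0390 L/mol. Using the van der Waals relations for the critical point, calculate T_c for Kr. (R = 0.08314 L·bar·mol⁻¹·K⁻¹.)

For a van der Waals gas, T_c = 8a/(27Rb).
T_c = 8×2.31/(27×0.08314×0.0390) = 18.480/0.087546 = 211.1 K

T_c ≈ 211.1 K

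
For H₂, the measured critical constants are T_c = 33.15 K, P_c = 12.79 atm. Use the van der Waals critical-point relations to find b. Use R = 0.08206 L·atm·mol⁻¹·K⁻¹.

b ≈ 0.02659 L/mol

From T_c = 8a/(27Rb) and P_c = a/(27b²): b = R T_c/(8 P_c).
b = (0.08206)(33.15)/(8×12.79) = 2.7203/102.32 = 0.02659 L/mol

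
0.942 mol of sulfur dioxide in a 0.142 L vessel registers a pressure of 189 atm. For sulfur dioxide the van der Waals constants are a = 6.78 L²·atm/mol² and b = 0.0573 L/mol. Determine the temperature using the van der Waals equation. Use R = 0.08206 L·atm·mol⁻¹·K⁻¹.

T ≈ 555.0 K

T = (P + a n²/V²)(V − nb)/(nR)
P + a n²/V² = 189 + (6.78)(0.942)²/(0.142)² = 487.37 atm
V − nb = 0.142 − (0.942)(0.0573) = 0.088023 L
T = (487.37)(0.088023)/((0.942)(0.08206)) = 555.0 K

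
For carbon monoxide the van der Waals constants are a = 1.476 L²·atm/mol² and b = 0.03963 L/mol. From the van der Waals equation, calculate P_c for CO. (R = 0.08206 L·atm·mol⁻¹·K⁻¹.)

For a van der Waals gas, P_c = a/(27b²).
P_c = 1.476/(27×(0.03963)²) = 1.476/0.042404 = 34.81 atm

P_c ≈ 34.81 atm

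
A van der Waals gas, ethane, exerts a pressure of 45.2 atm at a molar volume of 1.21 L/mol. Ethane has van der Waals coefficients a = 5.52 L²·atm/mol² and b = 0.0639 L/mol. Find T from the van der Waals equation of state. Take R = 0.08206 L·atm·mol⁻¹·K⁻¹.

T = (P + a/V_m²)(V_m − b)/R
P + a/V_m² = 45.2 + 5.52/(1.21)² = 48.970 atm
V_m − b = 1.21 − 0.0639 = 1.1461 L/mol
T = (48.970)(1.1461)/0.08206 = 683.9 K

T ≈ 683.9 K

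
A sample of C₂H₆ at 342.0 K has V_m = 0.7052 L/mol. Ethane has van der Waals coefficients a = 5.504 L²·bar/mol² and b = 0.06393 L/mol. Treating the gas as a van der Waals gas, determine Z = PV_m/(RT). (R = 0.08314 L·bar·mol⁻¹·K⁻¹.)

P = RT/(V_m − b) − a/V_m² = (0.08314)(342.0)/(0.7052 − 0.06393) − 5.504/(0.7052)²
  = 28.434/0.64127 − 11.068 = 44.340 − 11.068 = 33.272 bar
Z = PV_m/(RT) = (33.272)(0.7052)/((0.08314)(342.0)) = 23.463/28.434 = 0.8252

Z ≈ 0.8252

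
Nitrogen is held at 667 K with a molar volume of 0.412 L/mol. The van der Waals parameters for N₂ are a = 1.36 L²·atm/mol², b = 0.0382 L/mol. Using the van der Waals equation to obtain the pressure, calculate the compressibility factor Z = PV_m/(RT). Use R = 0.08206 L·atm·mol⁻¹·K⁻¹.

Z ≈ 1.042

P = RT/(V_m − b) − a/V_m² = (0.08206)(667)/(0.412 − 0.0382) − 1.36/(0.412)²
  = 54.734/0.37380 − 8.0121 = 146.43 − 8.0121 = 138.42 atm
Z = PV_m/(RT) = (138.42)(0.412)/((0.08206)(667)) = 57.029/54.734 = 1.042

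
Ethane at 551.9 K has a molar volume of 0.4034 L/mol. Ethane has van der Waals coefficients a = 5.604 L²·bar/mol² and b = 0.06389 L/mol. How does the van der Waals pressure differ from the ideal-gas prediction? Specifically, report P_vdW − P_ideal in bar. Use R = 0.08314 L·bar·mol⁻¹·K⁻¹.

ΔP ≈ -13.03 bar

Ideal: P_ideal = RT/V_m = (0.08314)(551.9)/0.4034 = 113.746 bar
vdW: P = RT/(V_m − b) − a/V_m² = 45.8850/0.339510 − 5.604/0.162732 = 135.151 − 34.4370 = 100.714 bar
ΔP = 100.714 − 113.746 = -13.03 bar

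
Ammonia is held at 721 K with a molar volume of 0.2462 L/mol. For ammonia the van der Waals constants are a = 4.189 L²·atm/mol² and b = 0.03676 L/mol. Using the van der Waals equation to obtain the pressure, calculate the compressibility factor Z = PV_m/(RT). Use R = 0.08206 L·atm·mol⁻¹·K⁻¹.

Z ≈ 0.8879

P = RT/(V_m − b) − a/V_m² = (0.08206)(721)/(0.2462 − 0.03676) − 4.189/(0.2462)²
  = 59.165/0.20944 − 69.109 = 282.49 − 69.109 = 213.38 atm
Z = PV_m/(RT) = (213.38)(0.2462)/((0.08206)(721)) = 52.534/59.165 = 0.8879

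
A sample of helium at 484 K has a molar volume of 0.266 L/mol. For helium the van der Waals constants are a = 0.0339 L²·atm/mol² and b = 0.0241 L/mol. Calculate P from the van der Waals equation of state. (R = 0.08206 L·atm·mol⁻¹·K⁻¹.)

P = RT/(V_m − b) − a/V_m²
RT/(V_m − b) = (0.08206)(484)/(0.266 − 0.0241) = 39.717/0.24190 = 164.19 atm
a/V_m² = 0.0339/(0.266)² = 0.47911 atm
P = 164.19 − 0.47911 = 163.7 atm

P ≈ 163.7 atm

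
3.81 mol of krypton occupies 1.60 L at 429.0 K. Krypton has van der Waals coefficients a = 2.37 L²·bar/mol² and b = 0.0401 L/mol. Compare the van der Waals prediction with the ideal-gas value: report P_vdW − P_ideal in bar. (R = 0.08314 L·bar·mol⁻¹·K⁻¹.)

ΔP ≈ -4.473 bar

Ideal: P_ideal = nRT/V = (3.81)(0.08314)(429.0)/1.60 = 84.9322 bar
vdW: P = nRT/(V − nb) − a n²/V² = 135.891/1.44722 − 34.4032/2.56000 = 93.8980 − 13.4388 = 80.4592 bar
ΔP = 80.4592 − 84.9322 = -4.473 bar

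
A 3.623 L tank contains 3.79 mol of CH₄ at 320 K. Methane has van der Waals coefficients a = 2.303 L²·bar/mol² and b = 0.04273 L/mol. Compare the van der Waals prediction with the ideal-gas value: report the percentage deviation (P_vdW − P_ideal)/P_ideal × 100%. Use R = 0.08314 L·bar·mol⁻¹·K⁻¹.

Ideal: P_ideal = nRT/V = (3.79)(0.08314)(320)/3.623 = 27.8311 bar
vdW: P = nRT/(V − nb) − a n²/V² = 100.832/3.46105 − 33.0805/13.1261 = 29.1334 − 2.52021 = 26.6132 bar
% deviation = (26.6132 − 27.8311)/27.8311 × 100% = -4.38%

-4.38 %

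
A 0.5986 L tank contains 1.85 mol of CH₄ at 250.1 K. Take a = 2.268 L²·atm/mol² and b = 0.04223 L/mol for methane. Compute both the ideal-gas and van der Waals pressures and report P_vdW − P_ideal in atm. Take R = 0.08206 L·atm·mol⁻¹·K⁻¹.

Ideal: P_ideal = nRT/V = (1.85)(0.08206)(250.1)/0.5986 = 63.4279 atm
vdW: P = nRT/(V − nb) − a n²/V² = 37.9679/0.520475 − 7.76223/0.358322 = 72.9486 − 21.6627 = 51.2859 atm
ΔP = 51.2859 − 63.4279 = -12.14 atm

ΔP ≈ -12.14 atm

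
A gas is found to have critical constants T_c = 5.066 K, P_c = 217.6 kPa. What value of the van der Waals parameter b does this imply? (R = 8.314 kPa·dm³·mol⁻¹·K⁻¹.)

From T_c = 8a/(27Rb) and P_c = a/(27b²): b = R T_c/(8 P_c).
b = (8.314)(5.066)/(8×217.6) = 42.119/1740.8 = 0.02420 dm³/mol

b ≈ 0.02420 dm³/mol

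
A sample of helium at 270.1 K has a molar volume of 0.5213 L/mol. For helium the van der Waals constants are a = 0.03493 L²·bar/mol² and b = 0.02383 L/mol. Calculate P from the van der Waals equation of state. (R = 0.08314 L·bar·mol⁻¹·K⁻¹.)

P = RT/(V_m − b) − a/V_m²
RT/(V_m − b) = (0.08314)(270.1)/(0.5213 − 0.02383) = 22.456/0.49747 = 45.140 bar
a/V_m² = 0.03493/(0.5213)² = 0.12854 bar
P = 45.140 − 0.12854 = 45.01 bar

P ≈ 45.01 bar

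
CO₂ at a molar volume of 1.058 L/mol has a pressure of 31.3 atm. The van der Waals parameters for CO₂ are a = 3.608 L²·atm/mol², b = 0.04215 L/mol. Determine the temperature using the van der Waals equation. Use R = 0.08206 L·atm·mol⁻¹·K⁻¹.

T ≈ 427.4 K

T = (P + a/V_m²)(V_m − b)/R
P + a/V_m² = 31.3 + 3.608/(1.058)² = 34.523 atm
V_m − b = 1.058 − 0.04215 = 1.0159 L/mol
T = (34.523)(1.0159)/0.08206 = 427.4 K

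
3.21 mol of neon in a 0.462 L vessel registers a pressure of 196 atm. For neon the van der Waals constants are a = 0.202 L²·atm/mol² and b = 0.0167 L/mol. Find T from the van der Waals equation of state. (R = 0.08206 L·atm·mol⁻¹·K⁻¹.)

T ≈ 319.0 K

T = (P + a n²/V²)(V − nb)/(nR)
P + a n²/V² = 196 + (0.202)(3.21)²/(0.462)² = 205.75 atm
V − nb = 0.462 − (3.21)(0.0167) = 0.40839 L
T = (205.75)(0.40839)/((3.21)(0.08206)) = 319.0 K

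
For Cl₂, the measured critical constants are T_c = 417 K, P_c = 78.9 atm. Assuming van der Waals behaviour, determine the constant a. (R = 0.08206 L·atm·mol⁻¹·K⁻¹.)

From T_c = 8a/(27Rb) and P_c = a/(27b²): a = 27 R² T_c²/(64 P_c).
a = 27×(0.08206)²×(417)²/(64×78.9) = 31615/5049.6 = 6.261 L²·atm/mol²

a ≈ 6.261 L²·atm/mol²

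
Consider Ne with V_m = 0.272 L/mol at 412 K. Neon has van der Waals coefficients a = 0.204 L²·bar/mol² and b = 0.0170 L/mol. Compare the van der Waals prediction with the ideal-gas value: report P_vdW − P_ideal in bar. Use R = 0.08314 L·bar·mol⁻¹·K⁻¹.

Ideal: P_ideal = RT/V_m = (0.08314)(412)/0.272 = 125.933 bar
vdW: P = RT/(V_m − b) − a/V_m² = 34.2537/0.255000 − 0.204/0.0739840 = 134.328 − 2.75735 = 131.571 bar
ΔP = 131.571 − 125.933 = 5.64 bar

ΔP ≈ 5.64 bar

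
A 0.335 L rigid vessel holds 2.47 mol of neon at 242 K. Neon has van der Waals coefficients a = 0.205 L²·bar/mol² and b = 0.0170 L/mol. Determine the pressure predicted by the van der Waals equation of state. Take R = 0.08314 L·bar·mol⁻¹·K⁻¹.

P = nRT/(V − nb) − a n²/V²
nRT/(V − nb) = (2.47)(0.08314)(242)/(0.335 − 2.47×0.0170) = 49.696/0.29301 = 169.61 bar
a n²/V² = (0.205)(2.47)²/(0.335)² = 11.144 bar
P = 169.61 − 11.144 = 158.5 bar

P ≈ 158.5 bar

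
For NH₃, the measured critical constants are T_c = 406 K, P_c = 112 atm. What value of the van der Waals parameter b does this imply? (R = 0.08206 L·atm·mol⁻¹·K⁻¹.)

From T_c = 8a/(27Rb) and P_c = a/(27b²): b = R T_c/(8 P_c).
b = (0.08206)(406)/(8×112) = 33.316/896.00 = 0.03718 L/mol

b ≈ 0.03718 L/mol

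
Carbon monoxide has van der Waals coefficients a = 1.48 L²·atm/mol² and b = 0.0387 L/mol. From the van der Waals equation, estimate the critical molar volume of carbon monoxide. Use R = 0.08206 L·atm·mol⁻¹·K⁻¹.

For a van der Waals gas, V_m,c = 3b.
V_m,c = 3×0.0387 = 0.1161 L/mol

V_m,c ≈ 0.1161 L/mol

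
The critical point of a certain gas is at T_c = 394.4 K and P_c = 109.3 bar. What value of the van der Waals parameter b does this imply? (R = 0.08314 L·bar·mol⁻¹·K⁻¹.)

From T_c = 8a/(27Rb) and P_c = a/(27b²): b = R T_c/(8 P_c).
b = (0.08314)(394.4)/(8×109.3) = 32.790/874.40 = 0.03750 L/mol

b ≈ 0.03750 L/mol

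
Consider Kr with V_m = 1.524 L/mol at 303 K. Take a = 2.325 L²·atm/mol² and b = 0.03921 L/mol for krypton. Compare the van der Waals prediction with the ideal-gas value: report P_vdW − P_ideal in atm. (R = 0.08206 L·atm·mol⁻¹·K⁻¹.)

ΔP ≈ -0.570 atm

Ideal: P_ideal = RT/V_m = (0.08206)(303)/1.524 = 16.3151 atm
vdW: P = RT/(V_m − b) − a/V_m² = 24.8642/1.48479 − 2.325/2.32258 = 16.7459 − 1.00104 = 15.7449 atm
ΔP = 15.7449 − 16.3151 = -0.570 atm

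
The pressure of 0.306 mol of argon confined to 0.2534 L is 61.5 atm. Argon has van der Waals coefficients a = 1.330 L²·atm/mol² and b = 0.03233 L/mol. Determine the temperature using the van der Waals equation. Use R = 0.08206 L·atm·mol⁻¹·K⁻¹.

T = (P + a n²/V²)(V − nb)/(nR)
P + a n²/V² = 61.5 + (1.330)(0.306)²/(0.2534)² = 63.439 atm
V − nb = 0.2534 − (0.306)(0.03233) = 0.24351 L
T = (63.439)(0.24351)/((0.306)(0.08206)) = 615.2 K

T ≈ 615.2 K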